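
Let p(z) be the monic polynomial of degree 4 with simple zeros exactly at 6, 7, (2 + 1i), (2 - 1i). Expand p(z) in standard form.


The polynomial is p(z) = ∏_{α ∈ S} (z − α), where S = {6, 7, (2 + 1i), (2 - 1i)}.
Expanding the product yields: p(z) = z^4 -17·z^3 + 99·z^2 -233·z + 210.
Note conjugate pairs combine to real quadratics: (z − (2+1i))(z − (2−1i)) = z² − 4z + 5.
The resulting polynomial has degree 4 and real coefficients as required.

p(z) = z^4 -17·z^3 + 99·z^2 -233·z + 210.


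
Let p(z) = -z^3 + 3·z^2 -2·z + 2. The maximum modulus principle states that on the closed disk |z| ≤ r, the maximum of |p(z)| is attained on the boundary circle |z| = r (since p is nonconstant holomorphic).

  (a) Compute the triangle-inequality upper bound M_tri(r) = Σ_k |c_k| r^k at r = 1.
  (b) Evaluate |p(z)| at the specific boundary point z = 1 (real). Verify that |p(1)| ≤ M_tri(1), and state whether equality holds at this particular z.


Coefficients: c_0 = 2, c_1 = -2, c_2 = 3, c_3 = -1. Radius r = 1.
Part (a). Triangle bound: M_tri(r) = Σ_k |c_k| r^k
  = |2|·1^0 + |-2|·1^1 + |3|·1^2 + |-1|·1^3
  = 2 + 2 + 3 + 1 = 8.
This bounds M(r) := max_{|z|=r} |p(z)| from above; equality holds iff all terms c_k z^k can be made to align in phase at a single z on |z|=r.
Part (b). At z = 1 (real, on the circle |z| = r):
  p(1) = (2)·1^0 + (-2)·1^1 + (3)·1^2 + (-1)·1^3 = 2.
  |p(1)| = 2.
Check: |p(1)| = 2 ≤ 8 = M_tri(1). ✓ Equality does not hold at z = 1 (the coefficients have mixed signs, so the terms do not all align in phase there).

M_tri(1) = 8; |p(1)| = 2; equality at z=1: no.


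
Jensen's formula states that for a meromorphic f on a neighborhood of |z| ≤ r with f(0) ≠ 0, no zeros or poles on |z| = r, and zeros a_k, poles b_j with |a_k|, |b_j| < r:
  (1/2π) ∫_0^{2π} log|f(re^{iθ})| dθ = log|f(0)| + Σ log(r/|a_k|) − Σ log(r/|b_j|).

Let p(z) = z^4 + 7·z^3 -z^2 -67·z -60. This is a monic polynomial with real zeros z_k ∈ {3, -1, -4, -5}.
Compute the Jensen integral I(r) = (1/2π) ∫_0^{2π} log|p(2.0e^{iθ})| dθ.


Zeros: -5, -4, -1, 3; r = 2.0.
Inside |z| < r: -1. Outside (|z| ≥ r): -5, -4, 3.
p(0) = -60, so log|p(0)| = log(60) = 4.0943.
Apply Jensen: I(r) = log|p(0)| + Σ_k log(r/|z_k|), summed over zeros inside |z| < r.
  log(r/|z_k|) for z_k = -1: log(2.0/1) = 0.6931
  Outside zeros (-5, -4, 3) contribute nothing to the Jensen sum.
Sum over inside zeros: 0.6931.
I(r) = log|p(0)| + (inside sum) = 4.0943 + 0.6931 = 4.7875.
Note: since some zeros are outside |z| ≤ r, the simplified n·log(r) form does NOT apply — only the inside zeros contribute.

I(r) ≈ 4.7875.


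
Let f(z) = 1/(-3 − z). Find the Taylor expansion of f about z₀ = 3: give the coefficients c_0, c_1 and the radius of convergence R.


Let w = z − z₀, so z = z₀ + w.
Then -3 − z = -3 − (z₀ + w) = (-3 − z₀) − w = -6 − w.
f(z) = 1/(-6 − w) = (1/(-6)) · 1/(1 − w/(-6)) = Σ_{n≥0} w^n / (-6)^(n+1).
So c_n = 1/(-6)^(n+1):
  c_0 = 1/(-6)^1 = -1/6.
  c_1 = 1/(-6)^2 = 1/36.
The series is valid for |w/d| < 1, i.e. |z − z₀| < |d|.
Radius of convergence: R = |-3 − z₀| = |-6| = 6 (distance from z₀ to the singularity z = -3).

c_0 = -1/6, c_1 = 1/36; R = 6.


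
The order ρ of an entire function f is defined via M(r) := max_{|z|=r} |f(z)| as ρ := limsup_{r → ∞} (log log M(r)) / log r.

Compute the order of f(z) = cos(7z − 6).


cos(w) is a linear combination of e^{iw} and e^{−iw} (or e^w, e^{−w} in the hyperbolic case), so |cos(w)| ≤ e^{|w|}. With w = 7z − 6, |w| ≤ 7|z| + 6 = 7r + 6 on |z| = r, giving M(r) ≤ e^{7r + 6}, so ρ ≤ 1. On a suitable ray (z = it for sin/cos; z = t for sinh/cosh, t real → ∞), |cos(7z − 6)| grows like e^{7|t|}/2, so ρ ≥ 1. Hence ρ = 1.
Therefore ρ = 1.

Order ρ = 1.


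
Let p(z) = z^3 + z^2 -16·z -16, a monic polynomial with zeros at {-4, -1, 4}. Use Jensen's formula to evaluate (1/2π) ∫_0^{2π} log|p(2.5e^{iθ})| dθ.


Zeros: -4, -1, 4; r = 2.5.
Inside |z| < r: -1. Outside (|z| ≥ r): -4, 4.
p(0) = -16, so log|p(0)| = log(16) = 2.7726.
Apply Jensen: I(r) = log|p(0)| + Σ_k log(r/|z_k|), summed over zeros inside |z| < r.
  log(r/|z_k|) for z_k = -1: log(2.5/1) = 0.9163
  Outside zeros (-4, 4) contribute nothing to the Jensen sum.
Sum over inside zeros: 0.9163.
I(r) = log|p(0)| + (inside sum) = 2.7726 + 0.9163 = 3.6889.
Note: since some zeros are outside |z| ≤ r, the simplified n·log(r) form does NOT apply — only the inside zeros contribute.

I(r) ≈ 3.6889.


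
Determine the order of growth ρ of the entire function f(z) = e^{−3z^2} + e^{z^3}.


Each summand is entire of order 2 and 3 respectively (as in the single-exponential case). The order of a sum is at most the max of the orders, so ρ ≤ 3. For the lower bound: on |z|=r choose arg z so that 1z^3 is real positive; then |e^{1z^3}| = e^{1r^3} while |e^{-3z^2}| ≤ e^{3r^2} = o(e^{1r^3}). So |f| ≥ e^{1r^3}(1 − o(1)) and ρ ≥ 3. Hence ρ = max(2, 3) = 3.
Therefore ρ = 3.

Order ρ = 3.


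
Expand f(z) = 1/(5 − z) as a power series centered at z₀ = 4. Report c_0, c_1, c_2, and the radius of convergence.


Let w = z − z₀, so z = z₀ + w.
Then 5 − z = 5 − (z₀ + w) = (5 − z₀) − w = 1 − w.
f(z) = 1/(1 − w) = (1/(1)) · 1/(1 − w/(1)) = Σ_{n≥0} w^n / (1)^(n+1).
So c_n = 1/(1)^(n+1):
  c_0 = 1/(1)^1 = 1.
  c_1 = 1/(1)^2 = 1.
  c_2 = 1/(1)^3 = 1.
The series is valid for |w/d| < 1, i.e. |z − z₀| < |d|.
Radius of convergence: R = |5 − z₀| = |1| = 1 (distance from z₀ to the singularity z = 5).

c_0 = 1, c_1 = 1, c_2 = 1; R = 1.


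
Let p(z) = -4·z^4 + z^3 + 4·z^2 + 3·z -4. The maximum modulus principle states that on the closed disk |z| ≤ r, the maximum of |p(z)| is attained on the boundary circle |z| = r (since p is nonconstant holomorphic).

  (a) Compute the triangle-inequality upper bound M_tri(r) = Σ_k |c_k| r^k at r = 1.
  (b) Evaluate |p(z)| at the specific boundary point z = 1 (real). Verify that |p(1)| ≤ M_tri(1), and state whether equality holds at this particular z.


Coefficients: c_0 = -4, c_1 = 3, c_2 = 4, c_3 = 1, c_4 = -4. Radius r = 1.
Part (a). Triangle bound: M_tri(r) = Σ_k |c_k| r^k
  = |-4|·1^0 + |3|·1^1 + |4|·1^2 + |1|·1^3 + |-4|·1^4
  = 4 + 3 + 4 + 1 + 4 = 16.
This bounds M(r) := max_{|z|=r} |p(z)| from above; equality holds iff all terms c_k z^k can be made to align in phase at a single z on |z|=r.
Part (b). At z = 1 (real, on the circle |z| = r):
  p(1) = (-4)·1^0 + (3)·1^1 + (4)·1^2 + (1)·1^3 + (-4)·1^4 = 0.
  |p(1)| = 0.
Check: |p(1)| = 0 ≤ 16 = M_tri(1). ✓ Equality does not hold at z = 1 (the coefficients have mixed signs, so the terms do not all align in phase there).

M_tri(1) = 16; |p(1)| = 0; equality at z=1: no.


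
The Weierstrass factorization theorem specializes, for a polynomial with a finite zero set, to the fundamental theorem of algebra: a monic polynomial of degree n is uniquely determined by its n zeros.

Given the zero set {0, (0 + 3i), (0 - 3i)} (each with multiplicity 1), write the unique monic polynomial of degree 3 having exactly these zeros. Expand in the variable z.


The polynomial is p(z) = ∏_{α ∈ S} (z − α), where S = {0, (0 + 3i), (0 - 3i)}.
Expanding the product yields: p(z) = z^3 + 9·z.
Note conjugate pairs combine to real quadratics: (z − (0+3i))(z − (0−3i)) = z² + 9.
The resulting polynomial has degree 3 and real coefficients as required.

p(z) = z^3 + 9·z.


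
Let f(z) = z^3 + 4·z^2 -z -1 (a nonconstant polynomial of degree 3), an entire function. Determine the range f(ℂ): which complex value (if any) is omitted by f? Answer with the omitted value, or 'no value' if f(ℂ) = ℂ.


Little Picard bounds the complement of f(ℂ) to at most one point.
For every w ∈ ℂ, the equation p(z) − w = 0 is a nonconstant polynomial in z and hence has at least one root by the fundamental theorem of algebra. So p is surjective onto ℂ, omitting no value.

Omitted value: no value.


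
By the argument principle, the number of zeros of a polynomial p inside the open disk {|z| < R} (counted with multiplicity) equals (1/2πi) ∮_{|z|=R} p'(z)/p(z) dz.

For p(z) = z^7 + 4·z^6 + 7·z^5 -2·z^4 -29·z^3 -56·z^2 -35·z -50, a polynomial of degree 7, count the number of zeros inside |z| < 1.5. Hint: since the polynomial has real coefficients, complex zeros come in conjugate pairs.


The zeros of p are: (-2 + 1i), (-2 - 1i), 2, (-1 + 2i), (-1 - 2i), (0 + 1i), (0 - 1i).
Their magnitudes are: 2.236, 2.236, 2, 2.236, 2.236, 1, 1.
Zeros with |z| < R = 1.5: (0 + 1i), (0 - 1i).
Count = 2.
By the argument principle, (1/2πi) ∮_{|z|=R} p'(z)/p(z) dz equals exactly this count.

Number of zeros inside |z| < 1.5: 2.


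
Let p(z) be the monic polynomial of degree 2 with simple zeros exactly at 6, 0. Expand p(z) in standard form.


The polynomial is p(z) = ∏_{α ∈ S} (z − α), where S = {6, 0}.
Expanding the product yields: p(z) = z^2 -6·z.
The resulting polynomial has degree 2 and real coefficients as required.

p(z) = z^2 -6·z.


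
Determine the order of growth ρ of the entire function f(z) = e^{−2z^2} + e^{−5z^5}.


Each summand is entire of order 2 and 5 respectively (as in the single-exponential case). The order of a sum is at most the max of the orders, so ρ ≤ 5. For the lower bound: on |z|=r choose arg z so that -5z^5 is real positive; then |e^{-5z^5}| = e^{5r^5} while |e^{-2z^2}| ≤ e^{2r^2} = o(e^{5r^5}). So |f| ≥ e^{5r^5}(1 − o(1)) and ρ ≥ 5. Hence ρ = max(2, 5) = 5.
Therefore ρ = 5.

Order ρ = 5.


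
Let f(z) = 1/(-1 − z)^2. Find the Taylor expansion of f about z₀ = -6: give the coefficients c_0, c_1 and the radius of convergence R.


Let w = z − z₀, so z = z₀ + w.
Then -1 − z = -1 − (z₀ + w) = (-1 − z₀) − w = 5 − w.
f(z) = 1/(5 − w)^2 = (1/(5)^2) · (1 − w/(5))^{−2}.
By the binomial series (1−u)^{−2} = Σ_{n≥0} C(n+1, 1) u^n for |u|<1, with u = w/(5):
  c_n = C(n+1, 1) / (5)^(n+2).
  c_0 = 1/(5)^2 = 1/25.
  c_1 = 2/(5)^3 = 2/125.
The series is valid for |w/d| < 1, i.e. |z − z₀| < |d|.
Radius of convergence: R = |-1 − z₀| = |5| = 5 (distance from z₀ to the singularity z = -1).

c_0 = 1/25, c_1 = 2/125; R = 5.


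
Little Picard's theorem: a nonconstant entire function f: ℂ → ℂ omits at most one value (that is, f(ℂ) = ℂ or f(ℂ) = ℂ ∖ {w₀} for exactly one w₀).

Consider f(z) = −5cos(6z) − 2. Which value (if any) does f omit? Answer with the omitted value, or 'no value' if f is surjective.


Little Picard bounds the complement of f(ℂ) to at most one point.
cos is entire and surjective onto ℂ: for every w ∈ ℂ, cos(ζ) = w has a solution ζ ∈ ℂ (e.g., via the complex inverse arccos). With ζ = 6z this gives z = ζ/(6). Then -5·cos(6z) takes every value in -5·ℂ = ℂ, and adding -2 is a bijection of ℂ. So f is surjective and omits no value. (Note: only on the real line is cos bounded by [−1, 1].)

Omitted value: no value.


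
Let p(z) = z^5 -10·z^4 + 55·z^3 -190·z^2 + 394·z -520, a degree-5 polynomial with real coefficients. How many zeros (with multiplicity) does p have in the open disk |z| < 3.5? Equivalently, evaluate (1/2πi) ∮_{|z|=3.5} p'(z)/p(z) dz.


The zeros of p are: 4, (2 + 3i), (2 - 3i), (1 + 3i), (1 - 3i).
Their magnitudes are: 4, 3.606, 3.606, 3.162, 3.162.
Zeros with |z| < R = 3.5: (1 + 3i), (1 - 3i).
Count = 2.
By the argument principle, (1/2πi) ∮_{|z|=R} p'(z)/p(z) dz equals exactly this count.

Number of zeros inside |z| < 3.5: 2.


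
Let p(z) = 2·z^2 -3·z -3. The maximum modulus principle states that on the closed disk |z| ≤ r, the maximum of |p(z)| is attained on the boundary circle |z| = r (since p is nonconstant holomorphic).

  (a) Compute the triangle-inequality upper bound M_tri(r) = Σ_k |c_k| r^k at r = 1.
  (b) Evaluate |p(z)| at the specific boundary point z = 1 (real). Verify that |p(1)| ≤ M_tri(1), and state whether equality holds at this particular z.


Coefficients: c_0 = -3, c_1 = -3, c_2 = 2. Radius r = 1.
Part (a). Triangle bound: M_tri(r) = Σ_k |c_k| r^k
  = |-3|·1^0 + |-3|·1^1 + |2|·1^2
  = 3 + 3 + 2 = 8.
This bounds M(r) := max_{|z|=r} |p(z)| from above; equality holds iff all terms c_k z^k can be made to align in phase at a single z on |z|=r.
Part (b). At z = 1 (real, on the circle |z| = r):
  p(1) = (-3)·1^0 + (-3)·1^1 + (2)·1^2 = -4.
  |p(1)| = 4.
Check: |p(1)| = 4 ≤ 8 = M_tri(1). ✓ Equality does not hold at z = 1 (the coefficients have mixed signs, so the terms do not all align in phase there).

M_tri(1) = 8; |p(1)| = 4; equality at z=1: no.


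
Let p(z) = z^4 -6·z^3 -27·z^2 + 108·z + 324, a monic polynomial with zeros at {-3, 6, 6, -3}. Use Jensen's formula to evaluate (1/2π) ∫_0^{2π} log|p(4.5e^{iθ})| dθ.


Zeros: -3, -3, 6, 6; r = 4.5.
Inside |z| < r: -3, -3. Outside (|z| ≥ r): 6, 6.
p(0) = 324, so log|p(0)| = log(324) = 5.7807.
Apply Jensen: I(r) = log|p(0)| + Σ_k log(r/|z_k|), summed over zeros inside |z| < r.
  log(r/|z_k|) for z_k = -3: log(4.5/3) = 0.4055
  log(r/|z_k|) for z_k = -3: log(4.5/3) = 0.4055
  Outside zeros (6, 6) contribute nothing to the Jensen sum.
Sum over inside zeros: 0.8109.
I(r) = log|p(0)| + (inside sum) = 5.7807 + 0.8109 = 6.5917.
Note: since some zeros are outside |z| ≤ r, the simplified n·log(r) form does NOT apply — only the inside zeros contribute.

I(r) ≈ 6.5917.


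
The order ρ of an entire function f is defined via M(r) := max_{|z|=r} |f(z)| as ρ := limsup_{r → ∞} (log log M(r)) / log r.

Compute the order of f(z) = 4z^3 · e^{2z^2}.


M(r) = max_{|z|=r} |4|·|z|^3·|e^{2z^2}| = 4·r^3 · e^{2r^2} (the factors attain their maxima compatibly on |z|=r). Then log M(r) = log 4 + 3·log r + 2r^2, dominated by the last term, so log log M(r) ~ 2·log r. The polynomial factor 4z^3 contributes only a log r term and does not affect the order. ρ = 2.
Therefore ρ = 2.

Order ρ = 2.


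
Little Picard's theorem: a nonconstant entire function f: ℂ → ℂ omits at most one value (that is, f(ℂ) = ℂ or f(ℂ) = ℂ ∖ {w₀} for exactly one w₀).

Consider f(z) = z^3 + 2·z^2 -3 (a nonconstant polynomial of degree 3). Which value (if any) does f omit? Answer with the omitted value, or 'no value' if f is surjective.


Little Picard bounds the complement of f(ℂ) to at most one point.
For every w ∈ ℂ, the equation p(z) − w = 0 is a nonconstant polynomial in z and hence has at least one root by the fundamental theorem of algebra. So p is surjective onto ℂ, omitting no value.

Omitted value: no value.


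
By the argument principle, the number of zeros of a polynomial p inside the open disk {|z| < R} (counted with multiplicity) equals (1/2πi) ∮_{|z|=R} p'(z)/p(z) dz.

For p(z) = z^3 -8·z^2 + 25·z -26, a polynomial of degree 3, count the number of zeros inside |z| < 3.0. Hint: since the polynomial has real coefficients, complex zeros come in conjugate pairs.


The zeros of p are: (3 + 2i), (3 - 2i), 2.
Their magnitudes are: 3.606, 3.606, 2.
Zeros with |z| < R = 3.0: 2.
Count = 1.
By the argument principle, (1/2πi) ∮_{|z|=R} p'(z)/p(z) dz equals exactly this count.

Number of zeros inside |z| < 3.0: 1.


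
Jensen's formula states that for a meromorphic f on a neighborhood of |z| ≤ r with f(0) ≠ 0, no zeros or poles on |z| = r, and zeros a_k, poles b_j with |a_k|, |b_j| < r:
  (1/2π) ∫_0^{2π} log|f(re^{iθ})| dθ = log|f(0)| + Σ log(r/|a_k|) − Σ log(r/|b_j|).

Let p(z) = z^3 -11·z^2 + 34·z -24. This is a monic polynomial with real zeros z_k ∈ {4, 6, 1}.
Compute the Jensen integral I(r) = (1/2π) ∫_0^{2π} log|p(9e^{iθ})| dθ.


Zeros: 1, 4, 6; r = 9.
Inside |z| < r: 1, 4, 6. Outside (|z| ≥ r): ∅.
p(0) = -24, so log|p(0)| = log(24) = 3.1781.
Apply Jensen: I(r) = log|p(0)| + Σ_k log(r/|z_k|), summed over zeros inside |z| < r.
  log(r/|z_k|) for z_k = 4: log(9/4) = 0.8109
  log(r/|z_k|) for z_k = 6: log(9/6) = 0.4055
  log(r/|z_k|) for z_k = 1: log(9/1) = 2.1972
Sum over inside zeros: 3.4136.
I(r) = log|p(0)| + (inside sum) = 3.1781 + 3.4136 = 6.5917.
Closed form (all zeros inside, monic): I(r) = n·log(r) = 3·log(9) = 6.5917. ✓

I(r) ≈ 6.5917.


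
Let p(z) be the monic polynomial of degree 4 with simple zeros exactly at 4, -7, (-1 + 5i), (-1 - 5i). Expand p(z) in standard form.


The polynomial is p(z) = ∏_{α ∈ S} (z − α), where S = {4, -7, (-1 + 5i), (-1 - 5i)}.
Expanding the product yields: p(z) = z^4 + 5·z^3 + 4·z^2 + 22·z -728.
Note conjugate pairs combine to real quadratics: (z − (-1+5i))(z − (-1−5i)) = z² + 2z + 26.
The resulting polynomial has degree 4 and real coefficients as required.

p(z) = z^4 + 5·z^3 + 4·z^2 + 22·z -728.


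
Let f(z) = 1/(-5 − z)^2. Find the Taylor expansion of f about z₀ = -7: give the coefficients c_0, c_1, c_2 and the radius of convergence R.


Let w = z − z₀, so z = z₀ + w.
Then -5 − z = -5 − (z₀ + w) = (-5 − z₀) − w = 2 − w.
f(z) = 1/(2 − w)^2 = (1/(2)^2) · (1 − w/(2))^{−2}.
By the binomial series (1−u)^{−2} = Σ_{n≥0} C(n+1, 1) u^n for |u|<1, with u = w/(2):
  c_n = C(n+1, 1) / (2)^(n+2).
  c_0 = 1/(2)^2 = 1/4.
  c_1 = 2/(2)^3 = 1/4.
  c_2 = 3/(2)^4 = 3/16.
The series is valid for |w/d| < 1, i.e. |z − z₀| < |d|.
Radius of convergence: R = |-5 − z₀| = |2| = 2 (distance from z₀ to the singularity z = -5).

c_0 = 1/4, c_1 = 1/4, c_2 = 3/16; R = 2.


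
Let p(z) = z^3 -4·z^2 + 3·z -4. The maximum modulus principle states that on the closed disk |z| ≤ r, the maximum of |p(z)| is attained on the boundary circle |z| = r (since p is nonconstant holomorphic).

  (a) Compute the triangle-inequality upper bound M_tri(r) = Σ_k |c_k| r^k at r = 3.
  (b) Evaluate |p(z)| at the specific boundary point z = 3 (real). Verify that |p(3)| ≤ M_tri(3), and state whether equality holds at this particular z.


Coefficients: c_0 = -4, c_1 = 3, c_2 = -4, c_3 = 1. Radius r = 3.
Part (a). Triangle bound: M_tri(r) = Σ_k |c_k| r^k
  = |-4|·3^0 + |3|·3^1 + |-4|·3^2 + |1|·3^3
  = 4 + 9 + 36 + 27 = 76.
This bounds M(r) := max_{|z|=r} |p(z)| from above; equality holds iff all terms c_k z^k can be made to align in phase at a single z on |z|=r.
Part (b). At z = 3 (real, on the circle |z| = r):
  p(3) = (-4)·3^0 + (3)·3^1 + (-4)·3^2 + (1)·3^3 = -4.
  |p(3)| = 4.
Check: |p(3)| = 4 ≤ 76 = M_tri(3). ✓ Equality does not hold at z = 3 (the coefficients have mixed signs, so the terms do not all align in phase there).

M_tri(3) = 76; |p(3)| = 4; equality at z=3: no.


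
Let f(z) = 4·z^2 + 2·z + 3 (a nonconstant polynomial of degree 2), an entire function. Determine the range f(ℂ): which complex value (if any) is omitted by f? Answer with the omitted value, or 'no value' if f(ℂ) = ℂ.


Little Picard bounds the complement of f(ℂ) to at most one point.
For every w ∈ ℂ, the equation p(z) − w = 0 is a nonconstant polynomial in z and hence has at least one root by the fundamental theorem of algebra. So p is surjective onto ℂ, omitting no value.

Omitted value: no value.


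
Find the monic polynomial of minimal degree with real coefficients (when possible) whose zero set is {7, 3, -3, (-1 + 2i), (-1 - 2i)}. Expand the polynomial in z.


The polynomial is p(z) = ∏_{α ∈ S} (z − α), where S = {7, 3, -3, (-1 + 2i), (-1 - 2i)}.
Expanding the product yields: p(z) = z^5 -5·z^4 -18·z^3 + 10·z^2 + 81·z + 315.
Note conjugate pairs combine to real quadratics: (z − (-1+2i))(z − (-1−2i)) = z² + 2z + 5.
The resulting polynomial has degree 5 and real coefficients as required.

p(z) = z^5 -5·z^4 -18·z^3 + 10·z^2 + 81·z + 315.


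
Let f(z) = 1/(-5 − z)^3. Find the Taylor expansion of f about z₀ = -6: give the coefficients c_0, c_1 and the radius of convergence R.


Let w = z − z₀, so z = z₀ + w.
Then -5 − z = -5 − (z₀ + w) = (-5 − z₀) − w = 1 − w.
f(z) = 1/(1 − w)^3 = (1/(1)^3) · (1 − w/(1))^{−3}.
By the binomial series (1−u)^{−3} = Σ_{n≥0} C(n+2, 2) u^n for |u|<1, with u = w/(1):
  c_n = C(n+2, 2) / (1)^(n+3).
  c_0 = 1/(1)^3 = 1.
  c_1 = 3/(1)^4 = 3.
The series is valid for |w/d| < 1, i.e. |z − z₀| < |d|.
Radius of convergence: R = |-5 − z₀| = |1| = 1 (distance from z₀ to the singularity z = -5).

c_0 = 1, c_1 = 3; R = 1.


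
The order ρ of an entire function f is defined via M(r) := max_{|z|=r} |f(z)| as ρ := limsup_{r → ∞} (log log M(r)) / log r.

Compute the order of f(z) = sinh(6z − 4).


sinh(w) is a linear combination of e^{iw} and e^{−iw} (or e^w, e^{−w} in the hyperbolic case), so |sinh(w)| ≤ e^{|w|}. With w = 6z − 4, |w| ≤ 6|z| + 4 = 6r + 4 on |z| = r, giving M(r) ≤ e^{6r + 4}, so ρ ≤ 1. On a suitable ray (z = it for sin/cos; z = t for sinh/cosh, t real → ∞), |sinh(6z − 4)| grows like e^{6|t|}/2, so ρ ≥ 1. Hence ρ = 1.
Therefore ρ = 1.

Order ρ = 1.


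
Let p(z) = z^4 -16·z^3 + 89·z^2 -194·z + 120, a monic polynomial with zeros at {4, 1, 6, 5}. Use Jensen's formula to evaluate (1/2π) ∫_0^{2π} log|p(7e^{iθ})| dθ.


Zeros: 1, 4, 5, 6; r = 7.
Inside |z| < r: 1, 4, 5, 6. Outside (|z| ≥ r): ∅.
p(0) = 120, so log|p(0)| = log(120) = 4.7875.
Apply Jensen: I(r) = log|p(0)| + Σ_k log(r/|z_k|), summed over zeros inside |z| < r.
  log(r/|z_k|) for z_k = 4: log(7/4) = 0.5596
  log(r/|z_k|) for z_k = 1: log(7/1) = 1.9459
  log(r/|z_k|) for z_k = 6: log(7/6) = 0.1542
  log(r/|z_k|) for z_k = 5: log(7/5) = 0.3365
Sum over inside zeros: 2.9961.
I(r) = log|p(0)| + (inside sum) = 4.7875 + 2.9961 = 7.7836.
Closed form (all zeros inside, monic): I(r) = n·log(r) = 4·log(7) = 7.7836. ✓

I(r) ≈ 7.7836.


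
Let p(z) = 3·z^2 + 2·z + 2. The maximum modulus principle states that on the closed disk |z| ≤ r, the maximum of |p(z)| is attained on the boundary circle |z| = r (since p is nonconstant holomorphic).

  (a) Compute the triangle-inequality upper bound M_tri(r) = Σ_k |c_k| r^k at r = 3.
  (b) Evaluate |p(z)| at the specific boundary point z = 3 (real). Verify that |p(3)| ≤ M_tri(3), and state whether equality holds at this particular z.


Coefficients: c_0 = 2, c_1 = 2, c_2 = 3. Radius r = 3.
Part (a). Triangle bound: M_tri(r) = Σ_k |c_k| r^k
  = |2|·3^0 + |2|·3^1 + |3|·3^2
  = 2 + 6 + 27 = 35.
This bounds M(r) := max_{|z|=r} |p(z)| from above; equality holds iff all terms c_k z^k can be made to align in phase at a single z on |z|=r.
Part (b). At z = 3 (real, on the circle |z| = r):
  p(3) = (2)·3^0 + (2)·3^1 + (3)·3^2 = 35.
  |p(3)| = 35.
Since all nonzero coefficients share the same sign, |p(3)| = 35 = M_tri(3); the triangle bound is attained at z = 3, so in fact M(r) = 35.

M_tri(3) = 35; |p(3)| = 35; equality at z=3: yes.


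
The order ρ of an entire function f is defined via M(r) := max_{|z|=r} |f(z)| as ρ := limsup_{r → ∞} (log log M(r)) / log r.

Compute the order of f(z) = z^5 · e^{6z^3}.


M(r) = max_{|z|=r} |1|·|z|^5·|e^{6z^3}| = 1·r^5 · e^{6r^3} (the factors attain their maxima compatibly on |z|=r). Then log M(r) = log 1 + 5·log r + 6r^3, dominated by the last term, so log log M(r) ~ 3·log r. The polynomial factor 1z^5 contributes only a log r term and does not affect the order. ρ = 3.
Therefore ρ = 3.

Order ρ = 3.


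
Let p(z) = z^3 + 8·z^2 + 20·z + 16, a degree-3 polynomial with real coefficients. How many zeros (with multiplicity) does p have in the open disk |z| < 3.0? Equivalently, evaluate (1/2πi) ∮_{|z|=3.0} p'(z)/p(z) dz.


The zeros of p are: -2, -2, -4.
Their magnitudes are: 2, 2, 4.
Zeros with |z| < R = 3.0: -2, -2.
Count = 2.
By the argument principle, (1/2πi) ∮_{|z|=R} p'(z)/p(z) dz equals exactly this count.

Number of zeros inside |z| < 3.0: 2.


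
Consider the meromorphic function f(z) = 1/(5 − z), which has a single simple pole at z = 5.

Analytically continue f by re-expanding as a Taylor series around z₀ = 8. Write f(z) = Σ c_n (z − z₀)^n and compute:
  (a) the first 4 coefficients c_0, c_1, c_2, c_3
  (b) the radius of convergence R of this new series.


Let w = z − z₀, so z = z₀ + w.
Then 5 − z = 5 − (z₀ + w) = (5 − z₀) − w = -3 − w.
f(z) = 1/(-3 − w) = (1/(-3)) · 1/(1 − w/(-3)) = Σ_{n≥0} w^n / (-3)^(n+1).
So c_n = 1/(-3)^(n+1):
  c_0 = 1/(-3)^1 = -1/3.
  c_1 = 1/(-3)^2 = 1/9.
  c_2 = 1/(-3)^3 = -1/27.
  c_3 = 1/(-3)^4 = 1/81.
The series is valid for |w/d| < 1, i.e. |z − z₀| < |d|.
Radius of convergence: R = |5 − z₀| = |-3| = 3 (distance from z₀ to the singularity z = 5).

c_0 = -1/3, c_1 = 1/9, c_2 = -1/27, c_3 = 1/81; R = 3.


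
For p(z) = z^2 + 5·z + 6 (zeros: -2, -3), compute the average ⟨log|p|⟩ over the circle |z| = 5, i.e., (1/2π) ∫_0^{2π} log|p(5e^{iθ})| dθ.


Zeros: -3, -2; r = 5.
Inside |z| < r: -3, -2. Outside (|z| ≥ r): ∅.
p(0) = 6, so log|p(0)| = log(6) = 1.7918.
Apply Jensen: I(r) = log|p(0)| + Σ_k log(r/|z_k|), summed over zeros inside |z| < r.
  log(r/|z_k|) for z_k = -2: log(5/2) = 0.9163
  log(r/|z_k|) for z_k = -3: log(5/3) = 0.5108
Sum over inside zeros: 1.4271.
I(r) = log|p(0)| + (inside sum) = 1.7918 + 1.4271 = 3.2189.
Closed form (all zeros inside, monic): I(r) = n·log(r) = 2·log(5) = 3.2189. ✓

I(r) ≈ 3.2189.


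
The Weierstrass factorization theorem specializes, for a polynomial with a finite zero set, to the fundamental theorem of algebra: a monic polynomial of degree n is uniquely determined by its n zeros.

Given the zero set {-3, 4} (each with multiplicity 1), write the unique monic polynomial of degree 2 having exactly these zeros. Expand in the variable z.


The polynomial is p(z) = ∏_{α ∈ S} (z − α), where S = {-3, 4}.
Expanding the product yields: p(z) = z^2 -z -12.
The resulting polynomial has degree 2 and real coefficients as required.

p(z) = z^2 -z -12.


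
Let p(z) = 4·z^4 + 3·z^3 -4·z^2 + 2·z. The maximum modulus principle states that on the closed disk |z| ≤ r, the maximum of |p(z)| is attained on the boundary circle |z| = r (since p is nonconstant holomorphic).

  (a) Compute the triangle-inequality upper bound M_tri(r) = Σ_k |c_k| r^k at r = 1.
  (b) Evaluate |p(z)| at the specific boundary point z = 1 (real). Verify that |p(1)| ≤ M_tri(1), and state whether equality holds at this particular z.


Coefficients: c_0 = 0, c_1 = 2, c_2 = -4, c_3 = 3, c_4 = 4. Radius r = 1.
Part (a). Triangle bound: M_tri(r) = Σ_k |c_k| r^k
  = |0|·1^0 + |2|·1^1 + |-4|·1^2 + |3|·1^3 + |4|·1^4
  = 0 + 2 + 4 + 3 + 4 = 13.
This bounds M(r) := max_{|z|=r} |p(z)| from above; equality holds iff all terms c_k z^k can be made to align in phase at a single z on |z|=r.
Part (b). At z = 1 (real, on the circle |z| = r):
  p(1) = (0)·1^0 + (2)·1^1 + (-4)·1^2 + (3)·1^3 + (4)·1^4 = 5.
  |p(1)| = 5.
Check: |p(1)| = 5 ≤ 13 = M_tri(1). ✓ Equality does not hold at z = 1 (the coefficients have mixed signs, so the terms do not all align in phase there).

M_tri(1) = 13; |p(1)| = 5; equality at z=1: no.


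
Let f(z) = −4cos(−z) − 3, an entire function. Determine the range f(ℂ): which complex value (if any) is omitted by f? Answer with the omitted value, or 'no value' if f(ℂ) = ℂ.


Little Picard bounds the complement of f(ℂ) to at most one point.
cos is entire and surjective onto ℂ: for every w ∈ ℂ, cos(ζ) = w has a solution ζ ∈ ℂ (e.g., via the complex inverse arccos). With ζ = −z this gives z = ζ/(-1). Then -4·cos(−z) takes every value in -4·ℂ = ℂ, and adding -3 is a bijection of ℂ. So f is surjective and omits no value. (Note: only on the real line is cos bounded by [−1, 1].)

Omitted value: no value.


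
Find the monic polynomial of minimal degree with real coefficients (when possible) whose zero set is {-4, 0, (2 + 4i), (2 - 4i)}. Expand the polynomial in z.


The polynomial is p(z) = ∏_{α ∈ S} (z − α), where S = {-4, 0, (2 + 4i), (2 - 4i)}.
Expanding the product yields: p(z) = z^4 + 4·z^2 + 80·z.
Note conjugate pairs combine to real quadratics: (z − (2+4i))(z − (2−4i)) = z² − 4z + 20.
The resulting polynomial has degree 4 and real coefficients as required.

p(z) = z^4 + 4·z^2 + 80·z.


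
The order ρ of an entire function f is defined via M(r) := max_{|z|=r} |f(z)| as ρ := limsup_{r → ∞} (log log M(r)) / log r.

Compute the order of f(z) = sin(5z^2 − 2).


Write sin(w) = (e^{iw} ± e^{−iw})/(2 or 2i), so |sin(w)| ≤ e^{|w|}. With w = 5z^2 − 2, |w| ≤ 5r^2 + 2 on |z|=r, giving M(r) ≤ e^{5r^2 + 2} and ρ ≤ 2. For the lower bound, choose z on |z|=r with 5z^2 purely imaginary of modulus 5r^2; then |sin(5z^2 − 2)| grows like e^{5r^2}/2, so ρ ≥ 2. Hence ρ = 2.
Therefore ρ = 2.

Order ρ = 2.


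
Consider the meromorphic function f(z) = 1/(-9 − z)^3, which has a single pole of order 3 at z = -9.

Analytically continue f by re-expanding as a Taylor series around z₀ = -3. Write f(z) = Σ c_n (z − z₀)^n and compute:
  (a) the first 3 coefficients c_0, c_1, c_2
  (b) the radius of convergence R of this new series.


Let w = z − z₀, so z = z₀ + w.
Then -9 − z = -9 − (z₀ + w) = (-9 − z₀) − w = -6 − w.
f(z) = 1/(-6 − w)^3 = (1/(-6)^3) · (1 − w/(-6))^{−3}.
By the binomial series (1−u)^{−3} = Σ_{n≥0} C(n+2, 2) u^n for |u|<1, with u = w/(-6):
  c_n = C(n+2, 2) / (-6)^(n+3).
  c_0 = 1/(-6)^3 = -1/216.
  c_1 = 3/(-6)^4 = 1/432.
  c_2 = 6/(-6)^5 = -1/1296.
The series is valid for |w/d| < 1, i.e. |z − z₀| < |d|.
Radius of convergence: R = |-9 − z₀| = |-6| = 6 (distance from z₀ to the singularity z = -9).

c_0 = -1/216, c_1 = 1/432, c_2 = -1/1296; R = 6.


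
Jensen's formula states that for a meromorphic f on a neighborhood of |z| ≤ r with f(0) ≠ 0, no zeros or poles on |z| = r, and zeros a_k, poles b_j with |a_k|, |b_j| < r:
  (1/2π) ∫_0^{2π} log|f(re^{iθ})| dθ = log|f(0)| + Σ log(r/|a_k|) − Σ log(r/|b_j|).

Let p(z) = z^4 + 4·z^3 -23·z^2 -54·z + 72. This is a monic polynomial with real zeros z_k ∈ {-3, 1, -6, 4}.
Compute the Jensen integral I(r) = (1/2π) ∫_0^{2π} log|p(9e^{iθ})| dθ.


Zeros: -6, -3, 1, 4; r = 9.
Inside |z| < r: -6, -3, 1, 4. Outside (|z| ≥ r): ∅.
p(0) = 72, so log|p(0)| = log(72) = 4.2767.
Apply Jensen: I(r) = log|p(0)| + Σ_k log(r/|z_k|), summed over zeros inside |z| < r.
  log(r/|z_k|) for z_k = -3: log(9/3) = 1.0986
  log(r/|z_k|) for z_k = 1: log(9/1) = 2.1972
  log(r/|z_k|) for z_k = -6: log(9/6) = 0.4055
  log(r/|z_k|) for z_k = 4: log(9/4) = 0.8109
Sum over inside zeros: 4.5122.
I(r) = log|p(0)| + (inside sum) = 4.2767 + 4.5122 = 8.7889.
Closed form (all zeros inside, monic): I(r) = n·log(r) = 4·log(9) = 8.7889. ✓

I(r) ≈ 8.7889.


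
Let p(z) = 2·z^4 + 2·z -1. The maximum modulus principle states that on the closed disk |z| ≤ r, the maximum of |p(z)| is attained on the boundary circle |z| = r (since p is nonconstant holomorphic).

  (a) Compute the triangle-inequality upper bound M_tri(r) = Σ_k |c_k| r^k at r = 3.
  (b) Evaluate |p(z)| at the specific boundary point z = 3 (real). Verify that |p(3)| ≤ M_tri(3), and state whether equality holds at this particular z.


Coefficients: c_0 = -1, c_1 = 2, c_2 = 0, c_3 = 0, c_4 = 2. Radius r = 3.
Part (a). Triangle bound: M_tri(r) = Σ_k |c_k| r^k
  = |-1|·3^0 + |2|·3^1 + |0|·3^2 + |0|·3^3 + |2|·3^4
  = 1 + 6 + 0 + 0 + 162 = 169.
This bounds M(r) := max_{|z|=r} |p(z)| from above; equality holds iff all terms c_k z^k can be made to align in phase at a single z on |z|=r.
Part (b). At z = 3 (real, on the circle |z| = r):
  p(3) = (-1)·3^0 + (2)·3^1 + (0)·3^2 + (0)·3^3 + (2)·3^4 = 167.
  |p(3)| = 167.
Check: |p(3)| = 167 ≤ 169 = M_tri(3). ✓ Equality does not hold at z = 3 (the coefficients have mixed signs, so the terms do not all align in phase there).

M_tri(3) = 169; |p(3)| = 167; equality at z=3: no.


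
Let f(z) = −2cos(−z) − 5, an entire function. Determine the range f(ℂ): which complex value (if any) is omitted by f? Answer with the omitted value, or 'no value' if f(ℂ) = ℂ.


Little Picard bounds the complement of f(ℂ) to at most one point.
cos is entire and surjective onto ℂ: for every w ∈ ℂ, cos(ζ) = w has a solution ζ ∈ ℂ (e.g., via the complex inverse arccos). With ζ = −z this gives z = ζ/(-1). Then -2·cos(−z) takes every value in -2·ℂ = ℂ, and adding -5 is a bijection of ℂ. So f is surjective and omits no value. (Note: only on the real line is cos bounded by [−1, 1].)

Omitted value: no value.


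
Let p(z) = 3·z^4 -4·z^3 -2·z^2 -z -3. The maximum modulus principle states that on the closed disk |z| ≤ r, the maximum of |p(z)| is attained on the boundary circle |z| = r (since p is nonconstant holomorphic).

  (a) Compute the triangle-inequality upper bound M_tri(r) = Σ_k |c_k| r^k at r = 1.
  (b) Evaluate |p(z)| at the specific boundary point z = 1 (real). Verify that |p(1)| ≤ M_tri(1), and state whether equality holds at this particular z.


Coefficients: c_0 = -3, c_1 = -1, c_2 = -2, c_3 = -4, c_4 = 3. Radius r = 1.
Part (a). Triangle bound: M_tri(r) = Σ_k |c_k| r^k
  = |-3|·1^0 + |-1|·1^1 + |-2|·1^2 + |-4|·1^3 + |3|·1^4
  = 3 + 1 + 2 + 4 + 3 = 13.
This bounds M(r) := max_{|z|=r} |p(z)| from above; equality holds iff all terms c_k z^k can be made to align in phase at a single z on |z|=r.
Part (b). At z = 1 (real, on the circle |z| = r):
  p(1) = (-3)·1^0 + (-1)·1^1 + (-2)·1^2 + (-4)·1^3 + (3)·1^4 = -7.
  |p(1)| = 7.
Check: |p(1)| = 7 ≤ 13 = M_tri(1). ✓ Equality does not hold at z = 1 (the coefficients have mixed signs, so the terms do not all align in phase there).

M_tri(1) = 13; |p(1)| = 7; equality at z=1: no.


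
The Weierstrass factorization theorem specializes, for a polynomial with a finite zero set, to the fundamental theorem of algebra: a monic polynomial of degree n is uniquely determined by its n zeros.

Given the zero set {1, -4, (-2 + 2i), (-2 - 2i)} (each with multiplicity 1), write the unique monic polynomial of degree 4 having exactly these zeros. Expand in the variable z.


The polynomial is p(z) = ∏_{α ∈ S} (z − α), where S = {1, -4, (-2 + 2i), (-2 - 2i)}.
Expanding the product yields: p(z) = z^4 + 7·z^3 + 16·z^2 + 8·z -32.
Note conjugate pairs combine to real quadratics: (z − (-2+2i))(z − (-2−2i)) = z² + 4z + 8.
The resulting polynomial has degree 4 and real coefficients as required.

p(z) = z^4 + 7·z^3 + 16·z^2 + 8·z -32.


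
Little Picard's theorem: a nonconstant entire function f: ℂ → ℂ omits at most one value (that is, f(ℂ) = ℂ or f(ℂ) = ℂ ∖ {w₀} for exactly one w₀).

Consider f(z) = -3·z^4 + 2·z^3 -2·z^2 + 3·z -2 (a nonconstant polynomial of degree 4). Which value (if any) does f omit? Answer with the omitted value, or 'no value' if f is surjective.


Little Picard bounds the complement of f(ℂ) to at most one point.
For every w ∈ ℂ, the equation p(z) − w = 0 is a nonconstant polynomial in z and hence has at least one root by the fundamental theorem of algebra. So p is surjective onto ℂ, omitting no value.

Omitted value: no value.


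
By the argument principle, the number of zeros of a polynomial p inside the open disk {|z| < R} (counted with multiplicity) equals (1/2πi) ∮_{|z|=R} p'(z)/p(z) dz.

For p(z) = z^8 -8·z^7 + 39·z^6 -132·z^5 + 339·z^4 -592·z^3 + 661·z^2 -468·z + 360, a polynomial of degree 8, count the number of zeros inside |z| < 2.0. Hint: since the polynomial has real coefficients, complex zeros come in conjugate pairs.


The zeros of p are: (0 + 1i), (0 - 1i), (2 + 1i), (2 - 1i), (0 + 3i), (0 - 3i), (2 + 2i), (2 - 2i).
Their magnitudes are: 1, 1, 2.236, 2.236, 3, 3, 2.828, 2.828.
Zeros with |z| < R = 2.0: (0 + 1i), (0 - 1i).
Count = 2.
By the argument principle, (1/2πi) ∮_{|z|=R} p'(z)/p(z) dz equals exactly this count.

Number of zeros inside |z| < 2.0: 2.


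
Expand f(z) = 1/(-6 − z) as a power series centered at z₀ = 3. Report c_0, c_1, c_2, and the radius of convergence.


Let w = z − z₀, so z = z₀ + w.
Then -6 − z = -6 − (z₀ + w) = (-6 − z₀) − w = -9 − w.
f(z) = 1/(-9 − w) = (1/(-9)) · 1/(1 − w/(-9)) = Σ_{n≥0} w^n / (-9)^(n+1).
So c_n = 1/(-9)^(n+1):
  c_0 = 1/(-9)^1 = -1/9.
  c_1 = 1/(-9)^2 = 1/81.
  c_2 = 1/(-9)^3 = -1/729.
The series is valid for |w/d| < 1, i.e. |z − z₀| < |d|.
Radius of convergence: R = |-6 − z₀| = |-9| = 9 (distance from z₀ to the singularity z = -6).

c_0 = -1/9, c_1 = 1/81, c_2 = -1/729; R = 9.


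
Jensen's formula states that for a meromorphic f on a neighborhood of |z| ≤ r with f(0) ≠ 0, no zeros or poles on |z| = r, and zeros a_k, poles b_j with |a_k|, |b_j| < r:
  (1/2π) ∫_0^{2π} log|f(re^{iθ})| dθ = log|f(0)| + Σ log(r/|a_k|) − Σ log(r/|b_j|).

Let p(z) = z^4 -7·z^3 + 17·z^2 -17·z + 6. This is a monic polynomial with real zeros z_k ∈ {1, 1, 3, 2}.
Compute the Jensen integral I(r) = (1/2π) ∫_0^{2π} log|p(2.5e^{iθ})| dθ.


Zeros: 1, 1, 2, 3; r = 2.5.
Inside |z| < r: 1, 1, 2. Outside (|z| ≥ r): 3.
p(0) = 6, so log|p(0)| = log(6) = 1.7918.
Apply Jensen: I(r) = log|p(0)| + Σ_k log(r/|z_k|), summed over zeros inside |z| < r.
  log(r/|z_k|) for z_k = 1: log(2.5/1) = 0.9163
  log(r/|z_k|) for z_k = 1: log(2.5/1) = 0.9163
  log(r/|z_k|) for z_k = 2: log(2.5/2) = 0.2231
  Outside zeros (3) contribute nothing to the Jensen sum.
Sum over inside zeros: 2.0557.
I(r) = log|p(0)| + (inside sum) = 1.7918 + 2.0557 = 3.8475.
Note: since some zeros are outside |z| ≤ r, the simplified n·log(r) form does NOT apply — only the inside zeros contribute.

I(r) ≈ 3.8475.


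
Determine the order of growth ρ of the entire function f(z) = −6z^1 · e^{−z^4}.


M(r) = max_{|z|=r} |-6|·|z|^1·|e^{−z^4}| = 6·r^1 · e^{1r^4} (the factors attain their maxima compatibly on |z|=r). Then log M(r) = log 6 + 1·log r + 1r^4, dominated by the last term, so log log M(r) ~ 4·log r. The polynomial factor -6z^1 contributes only a log r term and does not affect the order. ρ = 4.
Therefore ρ = 4.

Order ρ = 4.


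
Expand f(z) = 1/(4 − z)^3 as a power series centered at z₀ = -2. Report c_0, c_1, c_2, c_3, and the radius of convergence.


Let w = z − z₀, so z = z₀ + w.
Then 4 − z = 4 − (z₀ + w) = (4 − z₀) − w = 6 − w.
f(z) = 1/(6 − w)^3 = (1/(6)^3) · (1 − w/(6))^{−3}.
By the binomial series (1−u)^{−3} = Σ_{n≥0} C(n+2, 2) u^n for |u|<1, with u = w/(6):
  c_n = C(n+2, 2) / (6)^(n+3).
  c_0 = 1/(6)^3 = 1/216.
  c_1 = 3/(6)^4 = 1/432.
  c_2 = 6/(6)^5 = 1/1296.
  c_3 = 10/(6)^6 = 5/23328.
The series is valid for |w/d| < 1, i.e. |z − z₀| < |d|.
Radius of convergence: R = |4 − z₀| = |6| = 6 (distance from z₀ to the singularity z = 4).

c_0 = 1/216, c_1 = 1/432, c_2 = 1/1296, c_3 = 5/23328; R = 6.


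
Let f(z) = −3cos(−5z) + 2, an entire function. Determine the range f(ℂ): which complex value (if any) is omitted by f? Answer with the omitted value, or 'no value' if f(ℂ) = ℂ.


Little Picard bounds the complement of f(ℂ) to at most one point.
cos is entire and surjective onto ℂ: for every w ∈ ℂ, cos(ζ) = w has a solution ζ ∈ ℂ (e.g., via the complex inverse arccos). With ζ = −5z this gives z = ζ/(-5). Then -3·cos(−5z) takes every value in -3·ℂ = ℂ, and adding 2 is a bijection of ℂ. So f is surjective and omits no value. (Note: only on the real line is cos bounded by [−1, 1].)

Omitted value: no value.


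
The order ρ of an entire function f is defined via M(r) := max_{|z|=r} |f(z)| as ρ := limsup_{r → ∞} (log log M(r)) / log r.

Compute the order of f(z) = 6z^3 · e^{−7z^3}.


M(r) = max_{|z|=r} |6|·|z|^3·|e^{−7z^3}| = 6·r^3 · e^{7r^3} (the factors attain their maxima compatibly on |z|=r). Then log M(r) = log 6 + 3·log r + 7r^3, dominated by the last term, so log log M(r) ~ 3·log r. The polynomial factor 6z^3 contributes only a log r term and does not affect the order. ρ = 3.
Therefore ρ = 3.

Order ρ = 3.


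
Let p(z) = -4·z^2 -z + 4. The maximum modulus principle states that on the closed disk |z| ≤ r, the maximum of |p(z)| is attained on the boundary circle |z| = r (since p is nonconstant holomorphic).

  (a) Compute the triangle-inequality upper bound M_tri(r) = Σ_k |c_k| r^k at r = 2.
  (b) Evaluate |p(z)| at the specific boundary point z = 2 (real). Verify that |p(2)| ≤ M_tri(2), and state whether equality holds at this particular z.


Coefficients: c_0 = 4, c_1 = -1, c_2 = -4. Radius r = 2.
Part (a). Triangle bound: M_tri(r) = Σ_k |c_k| r^k
  = |4|·2^0 + |-1|·2^1 + |-4|·2^2
  = 4 + 2 + 16 = 22.
This bounds M(r) := max_{|z|=r} |p(z)| from above; equality holds iff all terms c_k z^k can be made to align in phase at a single z on |z|=r.
Part (b). At z = 2 (real, on the circle |z| = r):
  p(2) = (4)·2^0 + (-1)·2^1 + (-4)·2^2 = -14.
  |p(2)| = 14.
Check: |p(2)| = 14 ≤ 22 = M_tri(2). ✓ Equality does not hold at z = 2 (the coefficients have mixed signs, so the terms do not all align in phase there).

M_tri(2) = 22; |p(2)| = 14; equality at z=2: no.
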